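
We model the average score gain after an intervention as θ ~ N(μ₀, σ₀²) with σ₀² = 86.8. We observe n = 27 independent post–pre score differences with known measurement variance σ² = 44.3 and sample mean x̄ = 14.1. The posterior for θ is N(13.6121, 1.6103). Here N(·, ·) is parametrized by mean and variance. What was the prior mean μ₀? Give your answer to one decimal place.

μ₀ = -12.2

With known observation variance, the Normal–Normal posterior has precision τ_n = τ₀ + n/σ² and mean μ_n = (τ₀μ₀ + (n/σ²)x̄)/τ_n.
Here τ₀ = 1/86.8 = 0.011521 and τ_data = 27/44.3 = 0.609481, so τ_n = 0.621002.
Rearranging for μ₀: μ₀ = (μ_n·τ_n − τ_data·x̄)/τ₀ = (13.6121·0.621002 − 0.609481·14.1) / 0.011521 = -0.140541/0.011521 ≈ -12.2.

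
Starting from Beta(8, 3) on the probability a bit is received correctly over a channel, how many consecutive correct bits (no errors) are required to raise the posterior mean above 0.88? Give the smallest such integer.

After k correct bits and 0 errors the posterior is Beta(8+k, 3), with mean (8+k)/(8+3+k).
Set (8+k)/(11+k) > 0.88 and solve: k > (0.88·11 − 8)/(1 − 0.88) = 14.000.
The smallest integer exceeding 14.000 is 15, and checking k=15: (23)/(26) = 0.8846 > 0.88.

k = 15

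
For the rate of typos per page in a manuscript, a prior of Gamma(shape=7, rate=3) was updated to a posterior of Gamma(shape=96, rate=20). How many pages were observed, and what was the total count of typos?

A Gamma(α, β) prior (rate parametrization) on a Poisson rate with n observations summing to S gives posterior Gamma(α+S, β+n).
Matching: Σxᵢ = 96 − 7 = 89 and n = 20 − 3 = 17.

n = 17 pages with total 89 typos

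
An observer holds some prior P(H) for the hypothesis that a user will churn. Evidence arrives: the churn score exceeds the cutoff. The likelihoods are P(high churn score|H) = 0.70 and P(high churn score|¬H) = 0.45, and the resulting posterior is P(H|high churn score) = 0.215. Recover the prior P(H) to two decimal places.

P(H) = 0.15

Bayes' rule in odds form gives O(H|E) = O(H)·[P(E|H)/P(E|¬H)], hence O(H) = O(H|E)/LR.
Posterior odds = 0.215/(1−0.215) = 0.2739. LR = 0.70/0.45 = 1.5556.
Prior odds = 0.2739/1.5556 = 0.1761, so P(H) = 0.1761/(1+0.1761) ≈ 0.15.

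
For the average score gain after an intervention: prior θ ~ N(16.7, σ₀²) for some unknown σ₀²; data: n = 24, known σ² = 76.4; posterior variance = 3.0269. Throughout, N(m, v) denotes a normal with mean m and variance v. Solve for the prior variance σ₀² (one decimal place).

σ₀² = 61.6

For the Normal–Normal model with known σ², precisions add: τ_n = τ₀ + n/σ².
So 1/σ₀² = 1/3.0269 − 24/76.4 = 0.330371 − 0.314136 = 0.016235.
Hence σ₀² = 1/0.016235 ≈ 61.6.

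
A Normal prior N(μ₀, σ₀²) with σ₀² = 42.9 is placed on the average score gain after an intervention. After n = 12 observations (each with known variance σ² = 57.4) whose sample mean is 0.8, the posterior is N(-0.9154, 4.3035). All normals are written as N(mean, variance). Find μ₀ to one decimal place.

The posterior mean is a precision-weighted average: μ_n = (τ₀μ₀ + τ_data·x̄)/(τ₀+τ_data), with τ₀=1/σ₀² and τ_data=n/σ².
Here τ₀ = 1/42.9 = 0.023310 and τ_data = 12/57.4 = 0.209059, so τ_n = 0.232369.
Rearranging for μ₀: μ₀ = (μ_n·τ_n − τ_data·x̄)/τ₀ = (-0.9154·0.232369 − 0.209059·0.8) / 0.023310 = -0.379958/0.023310 ≈ -16.3.

μ₀ = -16.3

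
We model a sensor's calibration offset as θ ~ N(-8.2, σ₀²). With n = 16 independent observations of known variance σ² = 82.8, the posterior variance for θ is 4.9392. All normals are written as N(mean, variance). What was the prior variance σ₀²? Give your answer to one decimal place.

σ₀² = 108.4

Posterior precision equals prior precision plus data precision: 1/σ_n² = 1/σ₀² + n/σ².
So 1/σ₀² = 1/4.9392 − 16/82.8 = 0.202462 − 0.193237 = 0.009225.
Hence σ₀² = 1/0.009225 ≈ 108.4.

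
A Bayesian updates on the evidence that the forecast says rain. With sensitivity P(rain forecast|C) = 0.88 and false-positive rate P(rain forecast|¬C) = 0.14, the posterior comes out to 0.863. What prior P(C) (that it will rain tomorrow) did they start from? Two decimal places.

Bayes' rule in odds form gives O(C|E) = O(C)·[P(E|C)/P(E|¬C)], hence O(C) = O(C|E)/LR.
Posterior odds = 0.863/(1−0.863) = 6.2993. LR = 0.88/0.14 = 6.2857.
Prior odds = 6.2993/6.2857 = 1.0022, so P(C) = 1.0022/(1+1.0022) ≈ 0.50.

P(C) = 0.50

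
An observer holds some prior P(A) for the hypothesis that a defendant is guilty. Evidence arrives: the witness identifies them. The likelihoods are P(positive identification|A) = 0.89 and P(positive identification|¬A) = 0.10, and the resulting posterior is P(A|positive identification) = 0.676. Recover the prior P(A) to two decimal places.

In odds form, posterior odds = prior odds × likelihood ratio, so prior odds = posterior odds ÷ LR.
Posterior odds = 0.676/(1−0.676) = 2.0864. LR = 0.89/0.10 = 8.9000.
Prior odds = 2.0864/8.9000 = 0.2344, so P(A) = 0.2344/(1+0.2344) ≈ 0.19.

P(A) = 0.19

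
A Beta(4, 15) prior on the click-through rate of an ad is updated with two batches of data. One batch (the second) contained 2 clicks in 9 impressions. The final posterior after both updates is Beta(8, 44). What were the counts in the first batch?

2 clicks and 22 non-clicks

Sequential conjugate updates are equivalent to a single update on the pooled data, so total successes = posterior α − prior α and total failures = posterior β − prior β.
Total across both batches: 8−4=4 clicks, 44−15=29 non-clicks.
Subtract the second batch: 4−2=2 clicks and 29−7=22 non-clicks.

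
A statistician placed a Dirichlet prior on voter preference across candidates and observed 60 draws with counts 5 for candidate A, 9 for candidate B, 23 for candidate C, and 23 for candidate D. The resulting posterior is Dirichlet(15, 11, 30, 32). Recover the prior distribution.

Dirichlet(10, 2, 7, 9)

For a Dirichlet(α) prior with multinomial counts c, the posterior is Dirichlet(α + c) componentwise.
Subtract each count from the matching posterior parameter: 15−5=10, 11−9=2, 30−23=7, 32−23=9.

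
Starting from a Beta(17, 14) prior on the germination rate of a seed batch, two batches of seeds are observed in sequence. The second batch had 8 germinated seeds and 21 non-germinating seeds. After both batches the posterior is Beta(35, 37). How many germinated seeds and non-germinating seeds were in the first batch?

Sequential conjugate updates are equivalent to a single update on the pooled data, so total successes = posterior α − prior α and total failures = posterior β − prior β.
Total across both batches: 35−17=18 germinated seeds, 37−14=23 non-germinating seeds.
Subtract the second batch: 18−8=10 germinated seeds and 23−21=2 non-germinating seeds.

10 germinated seeds and 2 non-germinating seeds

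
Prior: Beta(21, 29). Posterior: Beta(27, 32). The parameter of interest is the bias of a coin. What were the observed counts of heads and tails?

6 heads and 3 tails

A Beta(α, β) prior with s successes and f failures in binomial data gives a Beta(α+s, β+f) posterior.
So s = 27 − 21 = 6 and f = 32 − 29 = 3.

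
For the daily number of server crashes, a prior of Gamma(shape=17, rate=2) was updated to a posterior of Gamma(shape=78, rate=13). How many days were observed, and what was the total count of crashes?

n = 11 days with total 61 crashes

Gamma–Poisson conjugacy: posterior shape = α + Σxᵢ, posterior rate = β + n.
Matching: Σxᵢ = 78 − 17 = 61 and n = 13 − 2 = 11.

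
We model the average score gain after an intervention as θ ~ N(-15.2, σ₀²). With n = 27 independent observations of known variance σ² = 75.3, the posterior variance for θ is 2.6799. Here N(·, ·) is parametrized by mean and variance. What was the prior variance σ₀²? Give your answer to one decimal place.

σ₀² = 68.6

For the Normal–Normal model with known σ², precisions add: τ_n = τ₀ + n/σ².
So 1/σ₀² = 1/2.6799 − 27/75.3 = 0.373148 − 0.358566 = 0.014582.
Hence σ₀² = 1/0.014582 ≈ 68.6.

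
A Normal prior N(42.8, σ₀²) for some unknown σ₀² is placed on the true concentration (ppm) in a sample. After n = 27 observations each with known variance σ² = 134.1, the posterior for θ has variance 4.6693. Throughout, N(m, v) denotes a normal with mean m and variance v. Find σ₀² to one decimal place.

σ₀² = 78.0

For the Normal–Normal model with known σ², precisions add: τ_n = τ₀ + n/σ².
So 1/σ₀² = 1/4.6693 − 27/134.1 = 0.214165 − 0.201342 = 0.012823.
Hence σ₀² = 1/0.012823 ≈ 78.0.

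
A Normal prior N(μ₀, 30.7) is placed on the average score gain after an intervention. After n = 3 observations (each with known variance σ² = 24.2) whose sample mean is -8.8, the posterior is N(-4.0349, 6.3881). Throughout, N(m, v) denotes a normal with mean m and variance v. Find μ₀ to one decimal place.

The posterior mean is a precision-weighted average: μ_n = (τ₀μ₀ + τ_data·x̄)/(τ₀+τ_data), with τ₀=1/σ₀² and τ_data=n/σ².
Here τ₀ = 1/30.7 = 0.032573 and τ_data = 3/24.2 = 0.123967, so τ_n = 0.156540.
Rearranging for μ₀: μ₀ = (μ_n·τ_n − τ_data·x̄)/τ₀ = (-4.0349·0.156540 − 0.123967·-8.8) / 0.032573 = 0.459286/0.032573 ≈ 14.1.

μ₀ = 14.1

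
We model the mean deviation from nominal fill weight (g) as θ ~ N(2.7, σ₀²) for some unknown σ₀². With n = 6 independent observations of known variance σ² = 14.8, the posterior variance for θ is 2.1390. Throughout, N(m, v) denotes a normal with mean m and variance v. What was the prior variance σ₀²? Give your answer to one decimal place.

Posterior precision equals prior precision plus data precision: 1/σ_n² = 1/σ₀² + n/σ².
So 1/σ₀² = 1/2.1390 − 6/14.8 = 0.467508 − 0.405405 = 0.062103.
Hence σ₀² = 1/0.062103 ≈ 16.1.

σ₀² = 16.1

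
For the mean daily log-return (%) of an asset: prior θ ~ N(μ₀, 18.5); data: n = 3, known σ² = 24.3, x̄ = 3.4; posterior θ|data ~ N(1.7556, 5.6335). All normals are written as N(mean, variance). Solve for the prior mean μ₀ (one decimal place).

With known observation variance, the Normal–Normal posterior has precision τ_n = τ₀ + n/σ² and mean μ_n = (τ₀μ₀ + (n/σ²)x̄)/τ_n.
Here τ₀ = 1/18.5 = 0.054054 and τ_data = 3/24.3 = 0.123457, so τ_n = 0.177511.
Rearranging for μ₀: μ₀ = (μ_n·τ_n − τ_data·x̄)/τ₀ = (1.7556·0.177511 − 0.123457·3.4) / 0.054054 = -0.108115/0.054054 ≈ -2.0.

μ₀ = -2.0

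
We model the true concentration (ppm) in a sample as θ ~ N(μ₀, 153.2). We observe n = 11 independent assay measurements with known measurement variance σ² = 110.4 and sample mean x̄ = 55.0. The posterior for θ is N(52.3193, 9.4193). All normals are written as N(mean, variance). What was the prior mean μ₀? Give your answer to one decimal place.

μ₀ = 11.4

With known observation variance, the Normal–Normal posterior has precision τ_n = τ₀ + n/σ² and mean μ_n = (τ₀μ₀ + (n/σ²)x̄)/τ_n.
Here τ₀ = 1/153.2 = 0.006527 and τ_data = 11/110.4 = 0.099638, so τ_n = 0.106165.
Rearranging for μ₀: μ₀ = (μ_n·τ_n − τ_data·x̄)/τ₀ = (52.3193·0.106165 − 0.099638·55.0) / 0.006527 = 0.074388/0.006527 ≈ 11.4.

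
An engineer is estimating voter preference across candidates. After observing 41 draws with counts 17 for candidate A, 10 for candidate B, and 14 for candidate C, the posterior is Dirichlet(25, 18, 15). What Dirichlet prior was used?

For a Dirichlet(α) prior with multinomial counts c, the posterior is Dirichlet(α + c) componentwise.
Subtract each count from the matching posterior parameter: 25−17=8, 18−10=8, 15−14=1.

Dirichlet(8, 8, 1)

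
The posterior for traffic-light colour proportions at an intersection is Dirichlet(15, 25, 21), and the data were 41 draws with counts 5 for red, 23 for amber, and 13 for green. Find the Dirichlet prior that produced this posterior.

For a Dirichlet(α) prior with multinomial counts c, the posterior is Dirichlet(α + c) componentwise.
Subtract each count from the matching posterior parameter: 15−5=10, 25−23=2, 21−13=8.

Dirichlet(10, 2, 8)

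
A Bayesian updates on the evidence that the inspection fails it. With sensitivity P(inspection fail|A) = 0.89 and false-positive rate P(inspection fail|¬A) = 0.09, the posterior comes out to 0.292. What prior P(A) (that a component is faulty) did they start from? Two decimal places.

P(A) = 0.04

Bayes' rule in odds form gives O(A|E) = O(A)·[P(E|A)/P(E|¬A)], hence O(A) = O(A|E)/LR.
Posterior odds = 0.292/(1−0.292) = 0.4124. LR = 0.89/0.09 = 9.8889.
Prior odds = 0.4124/9.8889 = 0.0417, so P(A) = 0.0417/(1+0.0417) ≈ 0.04.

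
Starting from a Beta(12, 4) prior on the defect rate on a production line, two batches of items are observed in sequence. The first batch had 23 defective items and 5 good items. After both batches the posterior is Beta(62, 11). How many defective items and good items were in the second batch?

27 defective items and 2 good items

Sequential conjugate updates are equivalent to a single update on the pooled data, so total successes = posterior α − prior α and total failures = posterior β − prior β.
Total across both batches: 62−12=50 defective items, 11−4=7 good items.
Subtract the first batch: 50−23=27 defective items and 7−5=2 good items.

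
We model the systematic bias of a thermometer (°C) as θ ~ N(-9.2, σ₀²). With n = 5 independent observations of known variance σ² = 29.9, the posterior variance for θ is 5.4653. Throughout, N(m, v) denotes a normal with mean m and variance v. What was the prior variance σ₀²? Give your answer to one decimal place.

For the Normal–Normal model with known σ², precisions add: τ_n = τ₀ + n/σ².
So 1/σ₀² = 1/5.4653 − 5/29.9 = 0.182973 − 0.167224 = 0.015749.
Hence σ₀² = 1/0.015749 ≈ 63.5.

σ₀² = 63.5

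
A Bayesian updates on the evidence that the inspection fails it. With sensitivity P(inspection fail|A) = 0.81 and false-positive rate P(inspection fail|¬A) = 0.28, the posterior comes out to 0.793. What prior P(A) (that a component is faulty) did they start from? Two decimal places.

Bayes' rule in odds form gives O(A|E) = O(A)·[P(E|A)/P(E|¬A)], hence O(A) = O(A|E)/LR.
Posterior odds = 0.793/(1−0.793) = 3.8309. LR = 0.81/0.28 = 2.8929.
Prior odds = 3.8309/2.8929 = 1.3242, so P(A) = 1.3242/(1+1.3242) ≈ 0.57.

P(A) = 0.57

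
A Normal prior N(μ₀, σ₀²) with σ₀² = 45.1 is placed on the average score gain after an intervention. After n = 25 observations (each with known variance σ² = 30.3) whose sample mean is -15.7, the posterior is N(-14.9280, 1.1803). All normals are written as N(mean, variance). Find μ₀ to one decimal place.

The posterior mean is a precision-weighted average: μ_n = (τ₀μ₀ + τ_data·x̄)/(τ₀+τ_data), with τ₀=1/σ₀² and τ_data=n/σ².
Here τ₀ = 1/45.1 = 0.022173 and τ_data = 25/30.3 = 0.825083, so τ_n = 0.847256.
Rearranging for μ₀: μ₀ = (μ_n·τ_n − τ_data·x̄)/τ₀ = (-14.9280·0.847256 − 0.825083·-15.7) / 0.022173 = 0.305966/0.022173 ≈ 13.8.

μ₀ = 13.8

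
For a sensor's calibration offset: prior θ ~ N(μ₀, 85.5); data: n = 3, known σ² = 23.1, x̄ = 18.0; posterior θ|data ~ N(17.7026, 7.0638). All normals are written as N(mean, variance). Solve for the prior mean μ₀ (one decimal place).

The posterior mean is a precision-weighted average: μ_n = (τ₀μ₀ + τ_data·x̄)/(τ₀+τ_data), with τ₀=1/σ₀² and τ_data=n/σ².
Here τ₀ = 1/85.5 = 0.011696 and τ_data = 3/23.1 = 0.129870, so τ_n = 0.141566.
Rearranging for μ₀: μ₀ = (μ_n·τ_n − τ_data·x̄)/τ₀ = (17.7026·0.141566 − 0.129870·18.0) / 0.011696 = 0.168426/0.011696 ≈ 14.4.

μ₀ = 14.4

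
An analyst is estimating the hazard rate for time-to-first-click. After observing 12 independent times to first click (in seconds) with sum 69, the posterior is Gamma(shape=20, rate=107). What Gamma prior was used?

For an exponential likelihood with a Gamma(α, β) prior on the rate, n observations with total T give posterior Gamma(α+n, β+T).
So α = 20 − 12 = 8 and β = 107 − 69 = 38.

Gamma(shape=8, rate=38)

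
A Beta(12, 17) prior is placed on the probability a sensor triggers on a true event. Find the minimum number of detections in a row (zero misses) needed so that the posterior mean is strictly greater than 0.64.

k = 19

After k detections and 0 misses the posterior is Beta(12+k, 17), with mean (12+k)/(12+17+k).
Set (12+k)/(29+k) > 0.64 and solve: k > (0.64·29 − 12)/(1 − 0.64) = 18.222.
The smallest integer exceeding 18.222 is 19, and checking k=19: (31)/(48) = 0.6458 > 0.64.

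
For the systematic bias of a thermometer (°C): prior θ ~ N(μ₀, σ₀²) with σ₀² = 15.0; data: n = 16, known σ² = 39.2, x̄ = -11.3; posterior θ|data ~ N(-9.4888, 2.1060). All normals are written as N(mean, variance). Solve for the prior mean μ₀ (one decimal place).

μ₀ = 1.6

The posterior mean is a precision-weighted average: μ_n = (τ₀μ₀ + τ_data·x̄)/(τ₀+τ_data), with τ₀=1/σ₀² and τ_data=n/σ².
Here τ₀ = 1/15.0 = 0.066667 and τ_data = 16/39.2 = 0.408163, so τ_n = 0.474830.
Rearranging for μ₀: μ₀ = (μ_n·τ_n − τ_data·x̄)/τ₀ = (-9.4888·0.474830 − 0.408163·-11.3) / 0.066667 = 0.106675/0.066667 ≈ 1.6.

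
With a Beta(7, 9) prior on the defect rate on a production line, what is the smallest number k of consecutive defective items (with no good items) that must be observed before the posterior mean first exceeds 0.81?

After k defective items and 0 good items the posterior is Beta(7+k, 9), with mean (7+k)/(7+9+k).
Set (7+k)/(16+k) > 0.81 and solve: k > (0.81·16 − 7)/(1 − 0.81) = 31.368.
The smallest integer exceeding 31.368 is 32.

k = 32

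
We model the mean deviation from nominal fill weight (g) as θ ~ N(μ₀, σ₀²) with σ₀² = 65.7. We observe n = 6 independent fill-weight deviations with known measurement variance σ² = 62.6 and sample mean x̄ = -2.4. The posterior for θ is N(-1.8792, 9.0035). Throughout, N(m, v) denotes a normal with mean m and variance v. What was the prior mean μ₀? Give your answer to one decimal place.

μ₀ = 1.4

With known observation variance, the Normal–Normal posterior has precision τ_n = τ₀ + n/σ² and mean μ_n = (τ₀μ₀ + (n/σ²)x̄)/τ_n.
Here τ₀ = 1/65.7 = 0.015221 and τ_data = 6/62.6 = 0.095847, so τ_n = 0.111068.
Rearranging for μ₀: μ₀ = (μ_n·τ_n − τ_data·x̄)/τ₀ = (-1.8792·0.111068 − 0.095847·-2.4) / 0.015221 = 0.021314/0.015221 ≈ 1.4.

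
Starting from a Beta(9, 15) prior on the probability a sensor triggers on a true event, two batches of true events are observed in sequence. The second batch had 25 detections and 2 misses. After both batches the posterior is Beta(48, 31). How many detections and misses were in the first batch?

14 detections and 14 misses

Because Beta–binomial updating is additive in the counts, the combined data contributed (α_post−α_prior, β_post−β_prior) successes and failures.
Total across both batches: 48−9=39 detections, 31−15=16 misses.
Subtract the second batch: 39−25=14 detections and 16−2=14 misses.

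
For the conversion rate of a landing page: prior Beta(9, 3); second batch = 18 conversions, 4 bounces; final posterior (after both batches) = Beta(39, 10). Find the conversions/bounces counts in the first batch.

12 conversions and 3 bounces

Sequential conjugate updates are equivalent to a single update on the pooled data, so total successes = posterior α − prior α and total failures = posterior β − prior β.
Total across both batches: 39−9=30 conversions, 10−3=7 bounces.
Subtract the second batch: 30−18=12 conversions and 7−4=3 bounces.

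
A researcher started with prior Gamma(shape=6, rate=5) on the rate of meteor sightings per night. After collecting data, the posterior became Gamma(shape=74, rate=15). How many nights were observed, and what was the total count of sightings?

n = 10 nights with total 68 sightings

Gamma–Poisson conjugacy: posterior shape = α + Σxᵢ, posterior rate = β + n.
Matching: Σxᵢ = 74 − 6 = 68 and n = 15 − 5 = 10.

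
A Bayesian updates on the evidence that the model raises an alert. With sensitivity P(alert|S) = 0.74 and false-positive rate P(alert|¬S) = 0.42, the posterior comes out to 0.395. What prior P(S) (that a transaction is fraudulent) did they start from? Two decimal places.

In odds form, posterior odds = prior odds × likelihood ratio, so prior odds = posterior odds ÷ LR.
Posterior odds = 0.395/(1−0.395) = 0.6529. LR = 0.74/0.42 = 1.7619.
Prior odds = 0.6529/1.7619 = 0.3706, so P(S) = 0.3706/(1+0.3706) ≈ 0.27.

P(S) = 0.27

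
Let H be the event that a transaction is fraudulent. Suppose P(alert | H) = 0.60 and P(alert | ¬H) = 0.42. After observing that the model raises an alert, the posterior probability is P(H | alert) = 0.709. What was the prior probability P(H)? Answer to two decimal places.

P(H) = 0.63

In odds form, posterior odds = prior odds × likelihood ratio, so prior odds = posterior odds ÷ LR.
Posterior odds = 0.709/(1−0.709) = 2.4364. LR = 0.60/0.42 = 1.4286.
Prior odds = 2.4364/1.4286 = 1.7054, so P(H) = 1.7054/(1+1.7054) ≈ 0.63.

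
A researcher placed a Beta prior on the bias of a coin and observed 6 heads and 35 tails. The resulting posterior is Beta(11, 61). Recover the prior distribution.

Under Beta–binomial conjugacy the posterior parameters are (a+s, b+f).
Subtract the data counts: 11−6=5, 61−35=26.

Beta(5, 26)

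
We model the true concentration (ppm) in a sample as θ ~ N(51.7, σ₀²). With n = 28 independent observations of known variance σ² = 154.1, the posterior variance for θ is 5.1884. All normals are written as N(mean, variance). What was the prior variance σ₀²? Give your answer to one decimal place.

For the Normal–Normal model with known σ², precisions add: τ_n = τ₀ + n/σ².
So 1/σ₀² = 1/5.1884 − 28/154.1 = 0.192738 − 0.181700 = 0.011038.
Hence σ₀² = 1/0.011038 ≈ 90.6.

σ₀² = 90.6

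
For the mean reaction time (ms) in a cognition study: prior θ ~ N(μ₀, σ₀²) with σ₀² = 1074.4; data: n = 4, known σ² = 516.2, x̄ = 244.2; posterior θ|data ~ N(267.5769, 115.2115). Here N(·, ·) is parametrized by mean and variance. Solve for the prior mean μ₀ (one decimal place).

μ₀ = 462.2

With known observation variance, the Normal–Normal posterior has precision τ_n = τ₀ + n/σ² and mean μ_n = (τ₀μ₀ + (n/σ²)x̄)/τ_n.
Here τ₀ = 1/1074.4 = 0.000931 and τ_data = 4/516.2 = 0.007749, so τ_n = 0.008680.
Rearranging for μ₀: μ₀ = (μ_n·τ_n − τ_data·x̄)/τ₀ = (267.5769·0.008680 − 0.007749·244.2) / 0.000931 = 0.430262/0.000931 ≈ 462.2.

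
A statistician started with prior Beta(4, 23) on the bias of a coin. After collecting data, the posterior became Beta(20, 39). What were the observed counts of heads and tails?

16 heads and 16 tails

Under Beta–binomial conjugacy the posterior parameters are (α+s, β+f).
So s = 20 − 4 = 16 and f = 39 − 23 = 16.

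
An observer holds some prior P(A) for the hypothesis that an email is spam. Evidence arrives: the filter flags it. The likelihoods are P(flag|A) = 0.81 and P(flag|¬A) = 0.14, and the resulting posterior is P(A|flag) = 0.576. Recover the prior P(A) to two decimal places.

P(A) = 0.19

In odds form, posterior odds = prior odds × likelihood ratio, so prior odds = posterior odds ÷ LR.
Posterior odds = 0.576/(1−0.576) = 1.3585. LR = 0.81/0.14 = 5.7857.
Prior odds = 1.3585/5.7857 = 0.2348, so P(A) = 0.2348/(1+0.2348) ≈ 0.19.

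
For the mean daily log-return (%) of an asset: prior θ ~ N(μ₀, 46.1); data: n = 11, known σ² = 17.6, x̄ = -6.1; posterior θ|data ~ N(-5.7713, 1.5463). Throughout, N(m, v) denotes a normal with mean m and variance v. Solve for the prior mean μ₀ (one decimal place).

μ₀ = 3.7

With known observation variance, the Normal–Normal posterior has precision τ_n = τ₀ + n/σ² and mean μ_n = (τ₀μ₀ + (n/σ²)x̄)/τ_n.
Here τ₀ = 1/46.1 = 0.021692 and τ_data = 11/17.6 = 0.625000, so τ_n = 0.646692.
Rearranging for μ₀: μ₀ = (μ_n·τ_n − τ_data·x̄)/τ₀ = (-5.7713·0.646692 − 0.625000·-6.1) / 0.021692 = 0.080246/0.021692 ≈ 3.7.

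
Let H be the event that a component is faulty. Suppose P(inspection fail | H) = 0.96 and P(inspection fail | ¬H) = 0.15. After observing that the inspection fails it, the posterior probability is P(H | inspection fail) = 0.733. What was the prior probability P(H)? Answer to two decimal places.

P(H) = 0.30

In odds form, posterior odds = prior odds × likelihood ratio, so prior odds = posterior odds ÷ LR.
Posterior odds = 0.733/(1−0.733) = 2.7453. LR = 0.96/0.15 = 6.4000.
Prior odds = 2.7453/6.4000 = 0.4290, so P(H) = 0.4290/(1+0.4290) ≈ 0.30.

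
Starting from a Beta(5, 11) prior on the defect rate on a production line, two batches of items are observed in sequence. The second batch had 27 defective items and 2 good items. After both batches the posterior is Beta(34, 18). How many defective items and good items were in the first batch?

2 defective items and 5 good items

Sequential conjugate updates are equivalent to a single update on the pooled data, so total successes = posterior α − prior α and total failures = posterior β − prior β.
Total across both batches: 34−5=29 defective items, 18−11=7 good items.
Subtract the second batch: 29−27=2 defective items and 7−2=5 good items.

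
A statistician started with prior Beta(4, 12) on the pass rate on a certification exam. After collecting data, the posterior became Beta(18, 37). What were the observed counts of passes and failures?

14 passes and 25 failures

Beta is conjugate to the binomial likelihood: posterior = Beta(a+s, b+f).
Match parameters: s=18−4=14, f=37−12=25.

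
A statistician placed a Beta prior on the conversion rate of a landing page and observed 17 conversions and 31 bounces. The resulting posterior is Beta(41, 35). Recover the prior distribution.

Beta is conjugate to the binomial likelihood: posterior = Beta(a+s, b+f).
Subtract the data counts: 41−17=24, 35−31=4.

Beta(24, 4)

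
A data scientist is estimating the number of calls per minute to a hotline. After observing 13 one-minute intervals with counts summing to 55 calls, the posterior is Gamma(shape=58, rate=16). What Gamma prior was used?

Gamma(shape=3, rate=3)

Gamma–Poisson conjugacy: posterior shape = α + Σxᵢ, posterior rate = β + n.
So α = 58 − 55 = 3 and β = 16 − 13 = 3.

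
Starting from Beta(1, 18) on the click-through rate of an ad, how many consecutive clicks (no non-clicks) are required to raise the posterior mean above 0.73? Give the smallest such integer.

k = 48

After k clicks and 0 non-clicks the posterior is Beta(1+k, 18), with mean (1+k)/(1+18+k).
Set (1+k)/(19+k) > 0.73 and solve: k > (0.73·19 − 1)/(1 − 0.73) = 47.667.
The smallest integer exceeding 47.667 is 48, and checking k=48: (49)/(67) = 0.7313 > 0.73.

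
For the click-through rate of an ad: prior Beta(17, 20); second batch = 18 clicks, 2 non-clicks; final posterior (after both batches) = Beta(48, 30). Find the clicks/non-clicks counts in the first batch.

Sequential conjugate updates are equivalent to a single update on the pooled data, so total successes = posterior α − prior α and total failures = posterior β − prior β.
Total across both batches: 48−17=31 clicks, 30−20=10 non-clicks.
Subtract the second batch: 31−18=13 clicks and 10−2=8 non-clicks.

13 clicks and 8 non-clicks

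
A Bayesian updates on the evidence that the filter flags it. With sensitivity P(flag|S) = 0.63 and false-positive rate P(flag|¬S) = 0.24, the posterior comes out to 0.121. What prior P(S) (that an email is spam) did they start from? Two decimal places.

In odds form, posterior odds = prior odds × likelihood ratio, so prior odds = posterior odds ÷ LR.
Posterior odds = 0.121/(1−0.121) = 0.1377. LR = 0.63/0.24 = 2.6250.
Prior odds = 0.1377/2.6250 = 0.0525, so P(S) = 0.0525/(1+0.0525) ≈ 0.05.

P(S) = 0.05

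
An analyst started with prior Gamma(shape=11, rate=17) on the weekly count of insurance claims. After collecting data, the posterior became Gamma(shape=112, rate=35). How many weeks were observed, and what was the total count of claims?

n = 18 weeks with total 101 claims

Gamma–Poisson conjugacy: posterior shape = α + Σxᵢ, posterior rate = β + n.
Matching: Σxᵢ = 112 − 11 = 101 and n = 35 − 17 = 18.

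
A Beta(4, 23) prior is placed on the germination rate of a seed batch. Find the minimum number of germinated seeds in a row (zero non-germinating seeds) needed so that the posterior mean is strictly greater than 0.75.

After k germinated seeds and 0 non-germinating seeds the posterior is Beta(4+k, 23), with mean (4+k)/(4+23+k).
Set (4+k)/(27+k) > 0.75 and solve: k > (0.75·27 − 4)/(1 − 0.75) = 65.000.
The smallest integer exceeding 65.000 is 66, and checking k=66: (70)/(93) = 0.7527 > 0.75.

k = 66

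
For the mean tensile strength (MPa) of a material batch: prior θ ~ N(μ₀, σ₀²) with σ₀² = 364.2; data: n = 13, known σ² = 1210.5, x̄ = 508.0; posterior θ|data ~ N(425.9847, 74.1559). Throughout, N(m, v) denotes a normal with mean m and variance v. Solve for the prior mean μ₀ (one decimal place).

The posterior mean is a precision-weighted average: μ_n = (τ₀μ₀ + τ_data·x̄)/(τ₀+τ_data), with τ₀=1/σ₀² and τ_data=n/σ².
Here τ₀ = 1/364.2 = 0.002746 and τ_data = 13/1210.5 = 0.010739, so τ_n = 0.013485.
Rearranging for μ₀: μ₀ = (μ_n·τ_n − τ_data·x̄)/τ₀ = (425.9847·0.013485 − 0.010739·508.0) / 0.002746 = 0.288992/0.002746 ≈ 105.2.

μ₀ = 105.2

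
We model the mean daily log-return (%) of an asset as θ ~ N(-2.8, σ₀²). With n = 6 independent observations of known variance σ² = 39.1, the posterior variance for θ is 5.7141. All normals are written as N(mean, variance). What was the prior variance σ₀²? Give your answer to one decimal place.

Posterior precision equals prior precision plus data precision: 1/σ_n² = 1/σ₀² + n/σ².
So 1/σ₀² = 1/5.7141 − 6/39.1 = 0.175006 − 0.153453 = 0.021553.
Hence σ₀² = 1/0.021553 ≈ 46.4.

σ₀² = 46.4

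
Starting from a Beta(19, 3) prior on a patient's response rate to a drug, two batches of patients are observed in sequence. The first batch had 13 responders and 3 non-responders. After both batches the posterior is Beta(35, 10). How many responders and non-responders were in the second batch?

Because Beta–binomial updating is additive in the counts, the combined data contributed (α_post−α_prior, β_post−β_prior) successes and failures.
Total across both batches: 35−19=16 responders, 10−3=7 non-responders.
Subtract the first batch: 16−13=3 responders and 7−3=4 non-responders.

3 responders and 4 non-responders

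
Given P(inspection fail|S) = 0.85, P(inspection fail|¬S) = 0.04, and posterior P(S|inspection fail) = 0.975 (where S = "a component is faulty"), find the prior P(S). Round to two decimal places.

P(S) = 0.65

Bayes' rule in odds form gives O(S|E) = O(S)·[P(E|S)/P(E|¬S)], hence O(S) = O(S|E)/LR.
Posterior odds = 0.975/(1−0.975) = 39.0000. LR = 0.85/0.04 = 21.2500.
Prior odds = 39.0000/21.2500 = 1.8353, so P(S) = 1.8353/(1+1.8353) ≈ 0.65.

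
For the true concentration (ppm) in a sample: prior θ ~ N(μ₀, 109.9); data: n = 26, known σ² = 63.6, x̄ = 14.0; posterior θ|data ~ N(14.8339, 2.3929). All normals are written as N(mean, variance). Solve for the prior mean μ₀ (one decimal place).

With known observation variance, the Normal–Normal posterior has precision τ_n = τ₀ + n/σ² and mean μ_n = (τ₀μ₀ + (n/σ²)x̄)/τ_n.
Here τ₀ = 1/109.9 = 0.009099 and τ_data = 26/63.6 = 0.408805, so τ_n = 0.417904.
Rearranging for μ₀: μ₀ = (μ_n·τ_n − τ_data·x̄)/τ₀ = (14.8339·0.417904 − 0.408805·14.0) / 0.009099 = 0.475876/0.009099 ≈ 52.3.

μ₀ = 52.3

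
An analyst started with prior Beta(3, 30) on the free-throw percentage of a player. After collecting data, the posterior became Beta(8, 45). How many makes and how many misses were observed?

Under Beta–binomial conjugacy the posterior parameters are (α+s, β+f).
Match parameters: s=8−3=5, f=45−30=15.

5 makes and 15 misses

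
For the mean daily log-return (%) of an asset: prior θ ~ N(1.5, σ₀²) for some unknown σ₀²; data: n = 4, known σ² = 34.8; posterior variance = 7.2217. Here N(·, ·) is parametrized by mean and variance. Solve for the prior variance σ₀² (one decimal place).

Posterior precision equals prior precision plus data precision: 1/σ_n² = 1/σ₀² + n/σ².
So 1/σ₀² = 1/7.2217 − 4/34.8 = 0.138472 − 0.114943 = 0.023529.
Hence σ₀² = 1/0.023529 ≈ 42.5.

σ₀² = 42.5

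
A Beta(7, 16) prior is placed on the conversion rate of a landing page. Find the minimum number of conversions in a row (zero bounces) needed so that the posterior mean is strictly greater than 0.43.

k = 6

After k conversions and 0 bounces the posterior is Beta(7+k, 16), with mean (7+k)/(7+16+k).
Set (7+k)/(23+k) > 0.43 and solve: k > (0.43·23 − 7)/(1 − 0.43) = 5.070.
The smallest integer exceeding 5.070 is 6.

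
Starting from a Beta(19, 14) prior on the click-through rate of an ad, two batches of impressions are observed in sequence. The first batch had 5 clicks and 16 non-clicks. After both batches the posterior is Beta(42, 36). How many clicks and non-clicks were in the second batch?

Because Beta–binomial updating is additive in the counts, the combined data contributed (α_post−α_prior, β_post−β_prior) successes and failures.
Total across both batches: 42−19=23 clicks, 36−14=22 non-clicks.
Subtract the first batch: 23−5=18 clicks and 22−16=6 non-clicks.

18 clicks and 6 non-clicks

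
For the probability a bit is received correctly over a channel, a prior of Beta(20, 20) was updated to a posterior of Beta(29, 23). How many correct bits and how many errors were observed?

9 correct bits and 3 errors

A Beta(α, β) prior with s successes and f failures in binomial data gives a Beta(α+s, β+f) posterior.
Match parameters: s=29−20=9, f=23−20=3.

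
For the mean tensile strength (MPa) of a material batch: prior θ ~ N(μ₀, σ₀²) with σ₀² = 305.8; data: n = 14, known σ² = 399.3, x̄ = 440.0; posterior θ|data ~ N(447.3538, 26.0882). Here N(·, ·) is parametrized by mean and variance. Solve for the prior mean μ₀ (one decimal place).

With known observation variance, the Normal–Normal posterior has precision τ_n = τ₀ + n/σ² and mean μ_n = (τ₀μ₀ + (n/σ²)x̄)/τ_n.
Here τ₀ = 1/305.8 = 0.003270 and τ_data = 14/399.3 = 0.035061, so τ_n = 0.038331.
Rearranging for μ₀: μ₀ = (μ_n·τ_n − τ_data·x̄)/τ₀ = (447.3538·0.038331 − 0.035061·440.0) / 0.003270 = 1.720679/0.003270 ≈ 526.2.

μ₀ = 526.2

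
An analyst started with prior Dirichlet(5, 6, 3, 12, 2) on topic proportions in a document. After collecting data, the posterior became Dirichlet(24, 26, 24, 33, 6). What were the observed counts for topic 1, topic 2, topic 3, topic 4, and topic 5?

For a Dirichlet(α) prior with multinomial counts c, the posterior is Dirichlet(α + c) componentwise.
Counts are posterior − prior componentwise: 24−5=19, 26−6=20, 24−3=21, 33−12=21, 6−2=4.

counts (19, 20, 21, 21, 4)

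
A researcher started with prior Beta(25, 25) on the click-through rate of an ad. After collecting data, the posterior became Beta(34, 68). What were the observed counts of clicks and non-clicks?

9 clicks and 43 non-clicks

Beta is conjugate to the binomial likelihood: posterior = Beta(a+s, b+f).
So s = 34 − 25 = 9 and f = 68 − 25 = 43.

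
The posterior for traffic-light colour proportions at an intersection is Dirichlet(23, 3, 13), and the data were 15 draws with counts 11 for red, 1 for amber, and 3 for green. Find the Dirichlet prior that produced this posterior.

For a Dirichlet(α) prior with multinomial counts c, the posterior is Dirichlet(α + c) componentwise.
Subtract each count from the matching posterior parameter: 23−11=12, 3−1=2, 13−3=10.

Dirichlet(12, 2, 10)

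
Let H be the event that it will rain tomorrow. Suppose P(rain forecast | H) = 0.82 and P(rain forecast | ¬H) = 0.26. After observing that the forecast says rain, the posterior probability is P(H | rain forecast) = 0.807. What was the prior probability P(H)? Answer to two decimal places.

P(H) = 0.57

Bayes' rule in odds form gives O(H|E) = O(H)·[P(E|H)/P(E|¬H)], hence O(H) = O(H|E)/LR.
Posterior odds = 0.807/(1−0.807) = 4.1813. LR = 0.82/0.26 = 3.1538.
Prior odds = 4.1813/3.1538 = 1.3258, so P(H) = 1.3258/(1+1.3258) ≈ 0.57.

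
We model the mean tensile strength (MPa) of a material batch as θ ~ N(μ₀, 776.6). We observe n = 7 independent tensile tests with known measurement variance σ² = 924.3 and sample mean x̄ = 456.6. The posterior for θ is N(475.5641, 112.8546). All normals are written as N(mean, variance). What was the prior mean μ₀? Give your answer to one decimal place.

With known observation variance, the Normal–Normal posterior has precision τ_n = τ₀ + n/σ² and mean μ_n = (τ₀μ₀ + (n/σ²)x̄)/τ_n.
Here τ₀ = 1/776.6 = 0.001288 and τ_data = 7/924.3 = 0.007573, so τ_n = 0.008861.
Rearranging for μ₀: μ₀ = (μ_n·τ_n − τ_data·x̄)/τ₀ = (475.5641·0.008861 − 0.007573·456.6) / 0.001288 = 0.756142/0.001288 ≈ 587.1.

μ₀ = 587.1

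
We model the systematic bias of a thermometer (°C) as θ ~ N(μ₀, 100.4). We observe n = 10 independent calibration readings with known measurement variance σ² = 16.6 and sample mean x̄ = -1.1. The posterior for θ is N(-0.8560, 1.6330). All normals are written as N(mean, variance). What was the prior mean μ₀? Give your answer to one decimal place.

With known observation variance, the Normal–Normal posterior has precision τ_n = τ₀ + n/σ² and mean μ_n = (τ₀μ₀ + (n/σ²)x̄)/τ_n.
Here τ₀ = 1/100.4 = 0.009960 and τ_data = 10/16.6 = 0.602410, so τ_n = 0.612370.
Rearranging for μ₀: μ₀ = (μ_n·τ_n − τ_data·x̄)/τ₀ = (-0.8560·0.612370 − 0.602410·-1.1) / 0.009960 = 0.138462/0.009960 ≈ 13.9.

μ₀ = 13.9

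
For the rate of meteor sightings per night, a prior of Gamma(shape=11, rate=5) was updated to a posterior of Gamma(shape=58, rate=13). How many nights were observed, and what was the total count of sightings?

n = 8 nights with total 47 sightings

Gamma–Poisson conjugacy: posterior shape = α + Σxᵢ, posterior rate = β + n.
Matching: Σxᵢ = 58 − 11 = 47 and n = 13 − 5 = 8.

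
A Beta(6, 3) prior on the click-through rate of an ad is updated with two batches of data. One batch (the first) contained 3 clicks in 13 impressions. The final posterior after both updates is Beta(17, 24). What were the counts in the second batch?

8 clicks and 11 non-clicks

Because Beta–binomial updating is additive in the counts, the combined data contributed (α_post−α_prior, β_post−β_prior) successes and failures.
Total across both batches: 17−6=11 clicks, 24−3=21 non-clicks.
Subtract the first batch: 11−3=8 clicks and 21−10=11 non-clicks.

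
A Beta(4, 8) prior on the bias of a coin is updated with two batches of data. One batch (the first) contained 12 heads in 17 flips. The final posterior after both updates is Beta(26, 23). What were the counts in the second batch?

Sequential conjugate updates are equivalent to a single update on the pooled data, so total successes = posterior α − prior α and total failures = posterior β − prior β.
Total across both batches: 26−4=22 heads, 23−8=15 tails.
Subtract the first batch: 22−12=10 heads and 15−5=10 tails.

10 heads and 10 tails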